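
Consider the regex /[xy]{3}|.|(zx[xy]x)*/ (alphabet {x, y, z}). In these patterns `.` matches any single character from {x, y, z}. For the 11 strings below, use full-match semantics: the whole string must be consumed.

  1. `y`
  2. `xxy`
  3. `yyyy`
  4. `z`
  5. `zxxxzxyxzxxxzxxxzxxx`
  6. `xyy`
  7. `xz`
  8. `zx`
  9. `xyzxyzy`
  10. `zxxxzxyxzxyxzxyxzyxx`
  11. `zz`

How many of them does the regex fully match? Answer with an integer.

5

1 → match
2 → match
3 → no match
4 → match
5 → match
6 → match
7 → no match
8 → no match
9 → no match
10 → no match
11 → no match
Total matched: 5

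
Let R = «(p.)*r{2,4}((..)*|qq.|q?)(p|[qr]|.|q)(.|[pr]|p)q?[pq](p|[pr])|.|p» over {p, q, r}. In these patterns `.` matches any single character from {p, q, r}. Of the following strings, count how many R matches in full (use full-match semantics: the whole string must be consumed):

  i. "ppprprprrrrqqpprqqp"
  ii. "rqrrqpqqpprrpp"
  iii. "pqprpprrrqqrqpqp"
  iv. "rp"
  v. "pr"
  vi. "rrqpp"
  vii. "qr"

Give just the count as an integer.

2

i → match
ii → no match
iii → match
iv → no match
v → no match
vi → no match
vii → no match
Total matched: 2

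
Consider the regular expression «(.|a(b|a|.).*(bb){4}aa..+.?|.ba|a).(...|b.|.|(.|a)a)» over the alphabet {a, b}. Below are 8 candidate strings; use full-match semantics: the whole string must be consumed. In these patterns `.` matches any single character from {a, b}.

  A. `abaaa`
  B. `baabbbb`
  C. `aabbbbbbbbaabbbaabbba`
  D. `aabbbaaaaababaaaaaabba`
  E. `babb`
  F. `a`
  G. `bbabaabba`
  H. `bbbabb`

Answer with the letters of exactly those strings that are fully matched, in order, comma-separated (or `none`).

A → match
B → no match
C → match
D → no match
E → match
F → no match
G → no match
H → no match

A, C, E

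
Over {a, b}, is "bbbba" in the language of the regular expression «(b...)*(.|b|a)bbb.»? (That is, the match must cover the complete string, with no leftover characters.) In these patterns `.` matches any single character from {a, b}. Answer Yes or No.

Yes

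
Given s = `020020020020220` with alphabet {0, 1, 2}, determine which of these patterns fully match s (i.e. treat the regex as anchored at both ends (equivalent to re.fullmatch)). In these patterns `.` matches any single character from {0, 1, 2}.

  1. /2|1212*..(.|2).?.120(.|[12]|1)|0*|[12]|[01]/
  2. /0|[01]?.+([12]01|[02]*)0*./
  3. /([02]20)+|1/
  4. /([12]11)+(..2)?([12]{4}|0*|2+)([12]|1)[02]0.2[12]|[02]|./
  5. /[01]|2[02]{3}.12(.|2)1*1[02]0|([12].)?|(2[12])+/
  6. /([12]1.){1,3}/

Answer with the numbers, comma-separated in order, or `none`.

1 → no match
2 → match
3 → match
4 → no match
5 → no match
6 → no match

2, 3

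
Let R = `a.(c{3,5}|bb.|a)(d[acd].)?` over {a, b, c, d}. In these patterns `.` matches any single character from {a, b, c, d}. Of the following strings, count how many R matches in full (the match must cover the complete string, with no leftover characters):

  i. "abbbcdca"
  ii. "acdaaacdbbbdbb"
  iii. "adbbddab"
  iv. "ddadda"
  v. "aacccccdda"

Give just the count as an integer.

3

i → match
ii → no match
iii → match
iv → no match — must start with "a"
v → match
Total matched: 3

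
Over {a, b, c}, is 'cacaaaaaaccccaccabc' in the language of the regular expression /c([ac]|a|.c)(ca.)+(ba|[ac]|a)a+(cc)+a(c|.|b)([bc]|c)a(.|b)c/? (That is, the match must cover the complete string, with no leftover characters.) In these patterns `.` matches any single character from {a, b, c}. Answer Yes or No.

Yes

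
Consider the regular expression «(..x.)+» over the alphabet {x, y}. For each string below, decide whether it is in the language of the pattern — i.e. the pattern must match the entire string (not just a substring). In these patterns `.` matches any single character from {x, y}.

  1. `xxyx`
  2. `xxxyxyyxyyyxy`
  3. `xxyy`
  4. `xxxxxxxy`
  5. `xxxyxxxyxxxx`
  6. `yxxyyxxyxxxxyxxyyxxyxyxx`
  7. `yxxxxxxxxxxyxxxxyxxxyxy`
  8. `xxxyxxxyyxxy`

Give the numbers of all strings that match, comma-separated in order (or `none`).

1 → no match
2 → no match
3 → no match
4 → match
5 → match
6 → match
7 → no match
8 → match

4, 5, 6, 8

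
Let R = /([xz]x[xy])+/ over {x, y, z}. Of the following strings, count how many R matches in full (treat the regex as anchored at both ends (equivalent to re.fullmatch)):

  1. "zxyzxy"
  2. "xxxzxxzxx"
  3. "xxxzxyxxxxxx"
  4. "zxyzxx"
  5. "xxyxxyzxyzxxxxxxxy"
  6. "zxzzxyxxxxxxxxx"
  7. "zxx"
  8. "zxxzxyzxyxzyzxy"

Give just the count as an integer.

1 → match
2 → match
3 → match
4 → match
5 → match
6 → no match
7 → match
8 → no match
Total matched: 6

6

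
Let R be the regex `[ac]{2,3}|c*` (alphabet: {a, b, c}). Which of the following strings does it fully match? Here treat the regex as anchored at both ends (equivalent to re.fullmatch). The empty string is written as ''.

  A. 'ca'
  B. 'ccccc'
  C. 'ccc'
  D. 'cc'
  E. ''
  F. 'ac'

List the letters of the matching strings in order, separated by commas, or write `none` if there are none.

A, B, C, D, E, F

A → match
B → match
C → match
D → match
E → match
F → match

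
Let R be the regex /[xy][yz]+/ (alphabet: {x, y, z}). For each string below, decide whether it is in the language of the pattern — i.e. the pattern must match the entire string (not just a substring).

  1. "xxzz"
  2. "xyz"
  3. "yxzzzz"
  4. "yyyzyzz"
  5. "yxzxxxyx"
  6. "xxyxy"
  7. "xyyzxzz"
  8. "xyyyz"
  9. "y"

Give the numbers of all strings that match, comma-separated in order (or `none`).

2, 4, 8

1 → no match
2 → match
3 → no match
4 → match
5 → no match
6 → no match
7 → no match
8 → match
9 → no match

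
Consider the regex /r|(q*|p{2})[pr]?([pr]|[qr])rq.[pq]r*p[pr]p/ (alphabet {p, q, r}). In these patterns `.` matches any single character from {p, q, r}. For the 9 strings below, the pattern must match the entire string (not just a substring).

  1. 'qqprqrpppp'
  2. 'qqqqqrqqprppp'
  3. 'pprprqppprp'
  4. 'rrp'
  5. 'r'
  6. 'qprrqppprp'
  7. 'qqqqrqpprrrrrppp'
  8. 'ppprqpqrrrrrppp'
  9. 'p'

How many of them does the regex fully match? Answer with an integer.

7

1. 'qqprqrpppp' → match
2 → match
3. 'pprprqppprp' → match
4. 'rrp' → no match
5. 'r' → match
6. 'qprrqppprp' → match
7 → match
8 → match
9. 'p' → no match
Total matched: 7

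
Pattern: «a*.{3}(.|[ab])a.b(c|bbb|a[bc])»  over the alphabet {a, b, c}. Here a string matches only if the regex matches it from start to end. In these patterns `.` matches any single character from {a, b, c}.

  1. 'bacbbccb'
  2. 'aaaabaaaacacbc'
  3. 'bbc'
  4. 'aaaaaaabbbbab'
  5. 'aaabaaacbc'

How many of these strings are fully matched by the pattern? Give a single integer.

1

1 → no match
2 → no match
3 → no match
4 → no match
5 → match
Total matched: 1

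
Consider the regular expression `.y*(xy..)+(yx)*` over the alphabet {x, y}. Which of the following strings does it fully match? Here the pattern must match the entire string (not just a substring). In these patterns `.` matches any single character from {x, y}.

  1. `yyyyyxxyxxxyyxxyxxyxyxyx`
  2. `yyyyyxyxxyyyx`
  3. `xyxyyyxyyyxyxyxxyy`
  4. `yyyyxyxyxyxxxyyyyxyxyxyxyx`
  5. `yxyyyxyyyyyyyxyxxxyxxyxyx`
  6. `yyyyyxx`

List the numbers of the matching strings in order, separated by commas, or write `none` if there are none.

1 → no match
2 → no match
3 → no match
4 → match
5 → no match
6 → no match

4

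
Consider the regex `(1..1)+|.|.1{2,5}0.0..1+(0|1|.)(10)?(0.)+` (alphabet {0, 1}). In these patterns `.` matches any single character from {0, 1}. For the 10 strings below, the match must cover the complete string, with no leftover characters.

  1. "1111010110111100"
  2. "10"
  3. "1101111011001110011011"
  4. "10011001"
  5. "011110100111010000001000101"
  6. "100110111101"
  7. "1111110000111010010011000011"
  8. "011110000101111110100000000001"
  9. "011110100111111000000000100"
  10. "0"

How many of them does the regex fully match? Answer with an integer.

1 → no match
2 → no match
3 → no match
4 → match
5 → match
6 → match
7 → no match
8 → no match
9 → match
10 → match
Total matched: 5

5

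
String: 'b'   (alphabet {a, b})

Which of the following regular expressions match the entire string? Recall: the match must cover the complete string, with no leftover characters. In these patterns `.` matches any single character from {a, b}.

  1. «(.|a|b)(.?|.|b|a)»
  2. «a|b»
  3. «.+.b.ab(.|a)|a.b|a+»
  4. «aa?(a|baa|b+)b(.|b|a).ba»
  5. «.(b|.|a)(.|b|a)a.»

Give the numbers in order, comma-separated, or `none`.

1, 2

1 → match
2 → match
3 → no match
4 → no match — must start with 'a'
5 → no match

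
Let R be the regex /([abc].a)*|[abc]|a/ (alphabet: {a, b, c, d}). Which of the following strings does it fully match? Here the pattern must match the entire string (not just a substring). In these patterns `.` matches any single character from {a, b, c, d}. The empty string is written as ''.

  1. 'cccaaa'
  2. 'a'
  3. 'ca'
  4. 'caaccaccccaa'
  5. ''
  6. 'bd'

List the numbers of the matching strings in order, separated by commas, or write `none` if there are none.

2, 5

1. 'cccaaa' → no match
2. 'a' → match
3. 'ca' → no match
4. 'caaccaccccaa' → no match
5. '' → match
6. 'bd' → no match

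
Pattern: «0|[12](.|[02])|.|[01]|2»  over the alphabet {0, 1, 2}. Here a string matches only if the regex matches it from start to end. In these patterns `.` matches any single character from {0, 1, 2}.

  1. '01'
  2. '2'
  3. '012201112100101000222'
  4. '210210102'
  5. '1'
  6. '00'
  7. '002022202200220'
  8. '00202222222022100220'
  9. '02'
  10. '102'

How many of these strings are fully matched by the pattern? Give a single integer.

2

1. '01' → no match
2. '2' → match
3 → no match
4. '210210102' → no match
5. '1' → match
6. '00' → no match
7 → no match
8 → no match
9. '02' → no match
10. '102' → no match
Total matched: 2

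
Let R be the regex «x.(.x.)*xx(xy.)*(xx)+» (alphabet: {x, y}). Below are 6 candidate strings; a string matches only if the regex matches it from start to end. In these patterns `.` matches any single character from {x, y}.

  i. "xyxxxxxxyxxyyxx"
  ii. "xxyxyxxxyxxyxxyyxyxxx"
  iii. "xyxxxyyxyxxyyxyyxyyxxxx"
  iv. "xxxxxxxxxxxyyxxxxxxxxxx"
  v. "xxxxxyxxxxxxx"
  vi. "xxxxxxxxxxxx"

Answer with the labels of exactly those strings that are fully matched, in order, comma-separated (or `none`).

i → match
ii → match
iii → match
iv → match
v → match
vi. "xxxxxxxxxxxx" → match

i, ii, iii, iv, v, vi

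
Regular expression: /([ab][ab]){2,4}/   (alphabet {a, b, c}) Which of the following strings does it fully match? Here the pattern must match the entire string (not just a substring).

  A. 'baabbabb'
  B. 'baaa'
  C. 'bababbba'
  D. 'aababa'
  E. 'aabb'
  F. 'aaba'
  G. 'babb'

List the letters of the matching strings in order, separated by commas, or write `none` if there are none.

A, B, C, D, E, F, G

A → match
B → match
C → match
D → match
E → match
F → match
G → match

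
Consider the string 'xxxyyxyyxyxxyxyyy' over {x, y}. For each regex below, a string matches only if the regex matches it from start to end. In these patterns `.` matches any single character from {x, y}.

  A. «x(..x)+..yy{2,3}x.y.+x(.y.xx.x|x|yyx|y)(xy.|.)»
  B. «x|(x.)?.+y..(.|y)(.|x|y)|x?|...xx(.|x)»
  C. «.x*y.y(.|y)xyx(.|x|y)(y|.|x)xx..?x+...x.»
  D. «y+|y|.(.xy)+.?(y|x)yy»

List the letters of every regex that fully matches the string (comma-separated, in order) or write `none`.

B, D

A → no match
B → match
C → no match
D → match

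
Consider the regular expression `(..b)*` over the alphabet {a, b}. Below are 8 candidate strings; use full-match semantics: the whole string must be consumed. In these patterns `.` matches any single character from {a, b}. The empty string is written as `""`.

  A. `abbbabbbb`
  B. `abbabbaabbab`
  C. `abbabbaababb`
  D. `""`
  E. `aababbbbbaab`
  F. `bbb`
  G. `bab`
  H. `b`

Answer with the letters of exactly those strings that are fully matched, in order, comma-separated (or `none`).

A → match
B → match
C → match
D → match
E → match
F → match
G → match
H → no match

A, B, C, D, E, F, G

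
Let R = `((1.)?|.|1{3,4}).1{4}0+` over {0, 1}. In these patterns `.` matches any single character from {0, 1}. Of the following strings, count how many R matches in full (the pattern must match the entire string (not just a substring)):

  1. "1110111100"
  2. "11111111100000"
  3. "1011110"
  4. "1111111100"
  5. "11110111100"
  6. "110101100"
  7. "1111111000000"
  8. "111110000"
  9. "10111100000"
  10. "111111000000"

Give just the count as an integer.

9

1 → match
2 → match
3 → match
4 → match
5 → match
6 → no match
7 → match
8 → match
9 → match
10 → match
Total matched: 9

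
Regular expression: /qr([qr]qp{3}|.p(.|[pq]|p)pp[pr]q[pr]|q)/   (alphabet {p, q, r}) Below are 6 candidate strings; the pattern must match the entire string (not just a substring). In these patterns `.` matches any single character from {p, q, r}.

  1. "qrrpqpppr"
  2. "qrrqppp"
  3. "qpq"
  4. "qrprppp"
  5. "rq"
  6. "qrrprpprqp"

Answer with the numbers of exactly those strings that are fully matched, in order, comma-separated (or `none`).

1 → no match
2 → match
3 → no match — must start with "qr"
4 → no match
5 → no match — must start with "qr"
6 → match

2, 6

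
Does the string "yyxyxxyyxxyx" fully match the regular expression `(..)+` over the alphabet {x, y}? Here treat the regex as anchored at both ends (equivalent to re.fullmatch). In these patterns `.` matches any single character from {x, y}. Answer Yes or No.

Yes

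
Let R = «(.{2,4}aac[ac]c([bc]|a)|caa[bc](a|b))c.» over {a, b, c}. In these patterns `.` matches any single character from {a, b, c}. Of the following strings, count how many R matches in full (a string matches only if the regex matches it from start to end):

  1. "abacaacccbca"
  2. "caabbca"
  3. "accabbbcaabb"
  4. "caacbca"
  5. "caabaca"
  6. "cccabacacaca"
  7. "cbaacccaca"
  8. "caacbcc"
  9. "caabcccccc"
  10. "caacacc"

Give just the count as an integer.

1 → match
2 → match
3 → no match
4 → match
5 → match
6 → no match
7 → match
8 → match
9 → no match
10 → match
Total matched: 7

7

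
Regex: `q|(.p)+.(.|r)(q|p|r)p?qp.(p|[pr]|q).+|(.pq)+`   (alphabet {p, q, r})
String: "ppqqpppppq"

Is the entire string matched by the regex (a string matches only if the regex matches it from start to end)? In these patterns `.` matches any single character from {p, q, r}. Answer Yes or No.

No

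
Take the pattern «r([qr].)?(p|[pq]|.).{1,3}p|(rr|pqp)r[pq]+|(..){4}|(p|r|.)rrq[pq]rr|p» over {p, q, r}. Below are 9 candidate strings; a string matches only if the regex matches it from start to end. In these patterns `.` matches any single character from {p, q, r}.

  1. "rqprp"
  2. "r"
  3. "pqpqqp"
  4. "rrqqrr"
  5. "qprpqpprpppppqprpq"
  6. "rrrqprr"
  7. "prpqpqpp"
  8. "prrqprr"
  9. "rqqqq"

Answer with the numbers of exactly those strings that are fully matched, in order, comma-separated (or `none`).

1 → match
2 → no match
3 → no match
4 → no match
5 → no match
6 → match
7 → match
8 → match
9 → no match

1, 6, 7, 8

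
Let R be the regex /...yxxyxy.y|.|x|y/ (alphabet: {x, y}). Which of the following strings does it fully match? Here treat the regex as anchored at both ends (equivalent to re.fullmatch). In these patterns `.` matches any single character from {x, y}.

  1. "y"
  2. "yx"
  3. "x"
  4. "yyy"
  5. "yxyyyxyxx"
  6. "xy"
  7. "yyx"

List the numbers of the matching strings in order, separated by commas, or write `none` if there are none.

1, 3

1. "y" → match
2. "yx" → no match
3. "x" → match
4. "yyy" → no match
5. "yxyyyxyxx" → no match
6. "xy" → no match
7. "yyx" → no match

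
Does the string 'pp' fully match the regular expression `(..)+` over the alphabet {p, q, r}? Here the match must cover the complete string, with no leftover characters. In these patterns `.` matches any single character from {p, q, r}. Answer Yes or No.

Yes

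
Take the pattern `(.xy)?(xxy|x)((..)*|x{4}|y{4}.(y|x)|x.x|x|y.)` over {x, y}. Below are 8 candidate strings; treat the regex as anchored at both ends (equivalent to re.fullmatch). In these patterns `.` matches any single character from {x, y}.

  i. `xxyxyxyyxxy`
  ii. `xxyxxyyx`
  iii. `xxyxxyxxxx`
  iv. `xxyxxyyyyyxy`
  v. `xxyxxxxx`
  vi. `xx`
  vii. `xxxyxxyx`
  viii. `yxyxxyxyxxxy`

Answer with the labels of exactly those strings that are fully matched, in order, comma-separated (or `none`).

i → match
ii → match
iii → match
iv → match
v → match
vi → match
vii → no match
viii → match

i, ii, iii, iv, v, vi, viii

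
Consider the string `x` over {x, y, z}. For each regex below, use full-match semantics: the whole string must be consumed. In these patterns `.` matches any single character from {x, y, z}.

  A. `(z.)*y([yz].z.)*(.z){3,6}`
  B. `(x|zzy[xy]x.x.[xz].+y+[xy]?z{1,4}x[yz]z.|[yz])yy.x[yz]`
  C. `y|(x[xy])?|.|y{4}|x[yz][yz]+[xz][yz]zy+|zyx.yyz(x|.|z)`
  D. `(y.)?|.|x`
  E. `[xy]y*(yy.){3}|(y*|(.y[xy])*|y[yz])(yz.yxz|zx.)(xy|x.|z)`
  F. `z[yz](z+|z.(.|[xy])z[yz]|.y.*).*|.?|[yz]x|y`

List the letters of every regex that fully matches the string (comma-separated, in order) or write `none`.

C, D, F

A → no match — must end with `z`
B → no match
C → match
D → match
E → no match
F → match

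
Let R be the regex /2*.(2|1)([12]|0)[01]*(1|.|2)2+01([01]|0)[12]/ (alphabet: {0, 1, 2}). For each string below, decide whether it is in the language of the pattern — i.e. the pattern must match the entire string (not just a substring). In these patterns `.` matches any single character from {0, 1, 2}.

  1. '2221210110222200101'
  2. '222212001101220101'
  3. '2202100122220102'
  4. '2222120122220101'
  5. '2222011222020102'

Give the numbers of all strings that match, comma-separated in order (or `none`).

2, 3, 4

1 → no match
2 → match
3 → match
4 → match
5 → no match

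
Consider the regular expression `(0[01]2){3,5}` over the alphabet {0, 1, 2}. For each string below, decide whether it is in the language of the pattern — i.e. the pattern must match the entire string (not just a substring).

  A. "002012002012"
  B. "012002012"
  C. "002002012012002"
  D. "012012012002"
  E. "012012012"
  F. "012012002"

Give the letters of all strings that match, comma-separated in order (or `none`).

A, B, C, D, E, F

A → match
B → match
C → match
D → match
E → match
F → match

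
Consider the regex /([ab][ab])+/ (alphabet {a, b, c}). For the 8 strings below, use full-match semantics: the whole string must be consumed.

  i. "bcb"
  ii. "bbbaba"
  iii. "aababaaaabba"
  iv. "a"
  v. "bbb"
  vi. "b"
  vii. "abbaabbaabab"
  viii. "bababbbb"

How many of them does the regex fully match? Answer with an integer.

i → no match
ii → match
iii → match
iv → no match
v → no match
vi → no match
vii → match
viii → match
Total matched: 4

4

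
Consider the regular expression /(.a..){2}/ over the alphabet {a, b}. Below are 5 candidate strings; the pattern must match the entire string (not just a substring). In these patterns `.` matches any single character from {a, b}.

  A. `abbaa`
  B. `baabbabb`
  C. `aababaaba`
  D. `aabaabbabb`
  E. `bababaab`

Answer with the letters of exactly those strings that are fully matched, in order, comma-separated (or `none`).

B, E

A → no match
B → match
C → no match
D → no match
E → match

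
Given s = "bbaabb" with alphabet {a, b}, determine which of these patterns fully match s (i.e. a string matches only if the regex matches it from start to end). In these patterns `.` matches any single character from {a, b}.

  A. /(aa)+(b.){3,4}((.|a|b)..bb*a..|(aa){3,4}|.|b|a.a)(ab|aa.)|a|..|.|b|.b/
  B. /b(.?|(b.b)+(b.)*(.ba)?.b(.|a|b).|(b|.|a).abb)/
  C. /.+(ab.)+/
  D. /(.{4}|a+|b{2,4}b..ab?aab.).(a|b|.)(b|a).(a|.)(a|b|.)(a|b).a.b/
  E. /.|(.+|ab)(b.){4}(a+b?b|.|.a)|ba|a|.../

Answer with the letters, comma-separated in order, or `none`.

B, C

A → no match
B → match
C → match
D → no match
E → no match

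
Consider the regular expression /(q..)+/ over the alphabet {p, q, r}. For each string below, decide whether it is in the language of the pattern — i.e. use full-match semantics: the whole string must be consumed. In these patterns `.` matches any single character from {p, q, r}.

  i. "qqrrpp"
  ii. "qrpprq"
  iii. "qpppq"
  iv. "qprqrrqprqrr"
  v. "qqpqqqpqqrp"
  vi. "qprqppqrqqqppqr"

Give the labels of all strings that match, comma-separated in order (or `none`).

iv

i → no match
ii → no match
iii → no match
iv → match
v → no match
vi → no match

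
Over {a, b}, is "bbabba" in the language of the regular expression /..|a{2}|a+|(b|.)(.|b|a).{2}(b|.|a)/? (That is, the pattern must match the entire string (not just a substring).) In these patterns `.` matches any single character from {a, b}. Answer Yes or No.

No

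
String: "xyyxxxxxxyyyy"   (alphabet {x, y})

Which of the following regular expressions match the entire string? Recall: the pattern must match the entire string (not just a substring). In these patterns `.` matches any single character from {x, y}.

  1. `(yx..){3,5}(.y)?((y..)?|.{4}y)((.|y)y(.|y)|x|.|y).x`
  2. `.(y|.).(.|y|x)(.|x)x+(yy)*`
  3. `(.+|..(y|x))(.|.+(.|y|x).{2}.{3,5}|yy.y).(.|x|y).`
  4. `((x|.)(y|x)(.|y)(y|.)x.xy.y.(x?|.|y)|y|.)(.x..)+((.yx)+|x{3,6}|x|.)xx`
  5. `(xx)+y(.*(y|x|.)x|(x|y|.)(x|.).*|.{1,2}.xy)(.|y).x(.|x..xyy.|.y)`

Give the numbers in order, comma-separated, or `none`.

2, 3

1 → no match — must start with "yx"
2 → match
3 → match
4 → no match — must end with "xx"
5 → no match — must start with "xx"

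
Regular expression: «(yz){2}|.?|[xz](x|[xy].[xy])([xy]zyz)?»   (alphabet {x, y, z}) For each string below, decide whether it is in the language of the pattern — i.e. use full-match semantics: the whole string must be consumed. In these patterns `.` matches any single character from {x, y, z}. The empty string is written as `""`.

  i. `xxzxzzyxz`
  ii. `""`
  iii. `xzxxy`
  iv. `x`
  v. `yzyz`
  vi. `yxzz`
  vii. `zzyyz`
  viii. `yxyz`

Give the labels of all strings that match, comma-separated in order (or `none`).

ii, iv, v

i → no match
ii → match
iii → no match
iv → match
v → match
vi → no match
vii → no match
viii → no match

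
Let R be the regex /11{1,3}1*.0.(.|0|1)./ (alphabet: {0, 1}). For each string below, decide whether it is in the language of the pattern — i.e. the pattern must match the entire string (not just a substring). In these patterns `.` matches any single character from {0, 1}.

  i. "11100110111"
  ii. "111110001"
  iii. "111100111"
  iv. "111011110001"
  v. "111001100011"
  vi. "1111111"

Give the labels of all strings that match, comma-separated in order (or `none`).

i → no match
ii → match
iii → match
iv → no match
v → no match
vi → no match

ii, iii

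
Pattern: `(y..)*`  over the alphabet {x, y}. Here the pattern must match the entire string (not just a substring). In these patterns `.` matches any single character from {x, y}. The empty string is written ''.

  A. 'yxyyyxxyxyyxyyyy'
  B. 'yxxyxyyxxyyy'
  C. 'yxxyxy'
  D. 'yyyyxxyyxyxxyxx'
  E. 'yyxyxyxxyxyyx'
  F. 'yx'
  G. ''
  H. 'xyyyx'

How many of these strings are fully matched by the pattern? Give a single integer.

4

A → no match
B → match
C → match
D → match
E → no match
F → no match
G → match
H → no match
Total matched: 4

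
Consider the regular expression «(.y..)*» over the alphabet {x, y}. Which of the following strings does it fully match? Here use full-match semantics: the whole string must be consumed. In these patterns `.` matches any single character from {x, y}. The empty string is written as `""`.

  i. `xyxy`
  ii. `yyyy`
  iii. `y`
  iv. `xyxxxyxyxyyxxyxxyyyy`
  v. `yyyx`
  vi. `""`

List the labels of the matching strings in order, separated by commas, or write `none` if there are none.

i. `xyxy` → match
ii. `yyyy` → match
iii. `y` → no match
iv → match
v. `yyyx` → match
vi. `""` → match

i, ii, iv, v, vi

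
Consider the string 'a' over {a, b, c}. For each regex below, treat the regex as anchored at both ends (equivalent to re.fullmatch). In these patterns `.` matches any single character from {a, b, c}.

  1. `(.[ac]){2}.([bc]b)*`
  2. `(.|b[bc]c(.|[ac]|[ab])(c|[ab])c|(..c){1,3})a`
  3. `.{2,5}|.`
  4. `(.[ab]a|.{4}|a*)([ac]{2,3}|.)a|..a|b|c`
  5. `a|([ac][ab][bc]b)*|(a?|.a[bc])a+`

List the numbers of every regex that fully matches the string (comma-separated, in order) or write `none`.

3, 5

1 → no match
2 → no match
3 → match
4 → no match
5 → match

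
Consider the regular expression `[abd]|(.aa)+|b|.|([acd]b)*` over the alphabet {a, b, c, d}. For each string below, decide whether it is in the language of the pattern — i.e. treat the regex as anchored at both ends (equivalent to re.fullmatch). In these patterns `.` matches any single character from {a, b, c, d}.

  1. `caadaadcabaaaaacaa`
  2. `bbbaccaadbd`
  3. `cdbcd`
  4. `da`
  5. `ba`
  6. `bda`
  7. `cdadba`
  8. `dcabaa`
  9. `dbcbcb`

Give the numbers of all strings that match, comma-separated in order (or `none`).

1 → no match
2 → no match
3 → no match
4 → no match
5 → no match
6 → no match
7 → no match
8 → no match
9 → match

9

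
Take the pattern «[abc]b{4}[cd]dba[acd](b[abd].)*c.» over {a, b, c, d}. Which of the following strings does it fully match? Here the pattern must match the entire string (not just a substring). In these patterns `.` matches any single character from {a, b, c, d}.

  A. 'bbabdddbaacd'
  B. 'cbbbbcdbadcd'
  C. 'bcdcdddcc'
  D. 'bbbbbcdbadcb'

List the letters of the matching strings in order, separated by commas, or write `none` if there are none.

B, D

A. 'bbabdddbaacd' → no match
B. 'cbbbbcdbadcd' → match
C. 'bcdcdddcc' → no match
D. 'bbbbbcdbadcb' → match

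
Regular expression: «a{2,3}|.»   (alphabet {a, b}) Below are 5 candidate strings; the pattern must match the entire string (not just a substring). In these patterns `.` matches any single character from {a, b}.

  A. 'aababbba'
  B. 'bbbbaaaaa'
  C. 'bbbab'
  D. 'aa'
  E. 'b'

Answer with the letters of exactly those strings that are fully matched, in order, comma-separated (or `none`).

A → no match
B → no match
C → no match
D → match
E → match

D, E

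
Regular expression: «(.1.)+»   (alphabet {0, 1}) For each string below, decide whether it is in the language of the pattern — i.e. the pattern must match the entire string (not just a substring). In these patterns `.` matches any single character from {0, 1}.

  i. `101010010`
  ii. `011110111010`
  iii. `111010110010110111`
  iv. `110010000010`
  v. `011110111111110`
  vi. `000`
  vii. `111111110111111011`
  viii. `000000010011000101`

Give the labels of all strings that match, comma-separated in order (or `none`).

i. `101010010` → no match
ii. `011110111010` → match
iii → match
iv. `110010000010` → no match
v → match
vi. `000` → no match
vii → match
viii → no match

ii, iii, v, vii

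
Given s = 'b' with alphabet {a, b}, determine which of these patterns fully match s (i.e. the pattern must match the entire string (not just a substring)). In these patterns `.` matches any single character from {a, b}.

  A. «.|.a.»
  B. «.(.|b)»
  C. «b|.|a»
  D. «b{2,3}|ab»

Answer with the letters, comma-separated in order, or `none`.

A, C

A → match
B → no match
C → match
D → no match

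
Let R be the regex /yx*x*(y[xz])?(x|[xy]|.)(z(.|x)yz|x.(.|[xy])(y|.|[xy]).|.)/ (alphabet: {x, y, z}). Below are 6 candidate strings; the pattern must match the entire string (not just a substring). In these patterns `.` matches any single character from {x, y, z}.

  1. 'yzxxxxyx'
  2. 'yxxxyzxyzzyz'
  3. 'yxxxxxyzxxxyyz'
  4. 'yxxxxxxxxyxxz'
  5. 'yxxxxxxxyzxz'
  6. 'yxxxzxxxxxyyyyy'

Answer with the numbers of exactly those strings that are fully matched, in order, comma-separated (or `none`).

3, 4, 5

1 → no match
2 → no match
3 → match
4 → match
5 → match
6 → no match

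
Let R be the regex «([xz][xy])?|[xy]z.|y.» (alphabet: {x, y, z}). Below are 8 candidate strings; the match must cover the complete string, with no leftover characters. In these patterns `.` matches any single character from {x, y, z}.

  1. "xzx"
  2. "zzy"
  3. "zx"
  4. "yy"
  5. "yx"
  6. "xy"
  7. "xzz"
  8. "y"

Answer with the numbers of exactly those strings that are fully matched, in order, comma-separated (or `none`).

1 → match
2 → no match
3 → match
4 → match
5 → match
6 → match
7 → match
8 → no match

1, 3, 4, 5, 6, 7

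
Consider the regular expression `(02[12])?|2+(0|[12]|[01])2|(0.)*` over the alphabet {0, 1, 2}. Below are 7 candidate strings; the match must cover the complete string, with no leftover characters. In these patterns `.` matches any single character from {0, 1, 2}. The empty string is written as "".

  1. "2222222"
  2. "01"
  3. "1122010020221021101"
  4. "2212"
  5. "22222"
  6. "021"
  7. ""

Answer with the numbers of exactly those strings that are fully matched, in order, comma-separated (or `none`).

1, 2, 4, 5, 6, 7

1. "2222222" → match
2. "01" → match
3 → no match
4. "2212" → match
5. "22222" → match
6. "021" → match
7. "" → match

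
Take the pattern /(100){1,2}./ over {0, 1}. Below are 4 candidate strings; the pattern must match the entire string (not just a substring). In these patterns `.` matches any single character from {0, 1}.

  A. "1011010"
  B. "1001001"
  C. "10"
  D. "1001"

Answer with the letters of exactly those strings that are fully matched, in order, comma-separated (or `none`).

B, D

A → no match — must start with "100"
B → match
C → no match — must start with "100"
D → match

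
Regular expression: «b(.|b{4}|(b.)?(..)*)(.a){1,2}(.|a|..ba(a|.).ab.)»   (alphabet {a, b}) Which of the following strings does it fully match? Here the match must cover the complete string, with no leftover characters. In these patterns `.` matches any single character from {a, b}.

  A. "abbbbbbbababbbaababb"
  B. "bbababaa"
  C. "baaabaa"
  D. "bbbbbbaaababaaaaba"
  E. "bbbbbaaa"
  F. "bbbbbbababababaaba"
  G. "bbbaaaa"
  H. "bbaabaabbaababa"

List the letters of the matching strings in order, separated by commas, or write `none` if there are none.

A → no match — must start with "b"
B → match
C → match
D → match
E → match
F → match
G → match
H → match

B, C, D, E, F, G, H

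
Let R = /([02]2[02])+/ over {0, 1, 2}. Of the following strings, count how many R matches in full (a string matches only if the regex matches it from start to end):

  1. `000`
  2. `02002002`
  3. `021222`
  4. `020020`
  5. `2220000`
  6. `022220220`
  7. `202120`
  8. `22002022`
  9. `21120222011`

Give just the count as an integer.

1 → no match
2 → no match
3 → no match
4 → match
5 → no match
6 → match
7 → no match
8 → no match
9 → no match
Total matched: 2

2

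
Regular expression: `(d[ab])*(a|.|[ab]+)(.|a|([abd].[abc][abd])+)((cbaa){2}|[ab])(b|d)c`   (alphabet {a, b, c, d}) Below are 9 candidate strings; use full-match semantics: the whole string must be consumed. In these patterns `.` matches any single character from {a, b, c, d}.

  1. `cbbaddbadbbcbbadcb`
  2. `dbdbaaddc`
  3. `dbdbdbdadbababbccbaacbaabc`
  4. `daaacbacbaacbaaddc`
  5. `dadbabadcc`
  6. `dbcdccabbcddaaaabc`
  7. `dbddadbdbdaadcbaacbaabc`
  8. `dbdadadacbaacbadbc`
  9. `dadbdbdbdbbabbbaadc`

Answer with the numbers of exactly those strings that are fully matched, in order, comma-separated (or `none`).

1 → no match — must end with `c`
2 → no match
3 → match
4 → no match
5 → no match
6 → match
7 → no match
8 → no match
9 → match

3, 6, 9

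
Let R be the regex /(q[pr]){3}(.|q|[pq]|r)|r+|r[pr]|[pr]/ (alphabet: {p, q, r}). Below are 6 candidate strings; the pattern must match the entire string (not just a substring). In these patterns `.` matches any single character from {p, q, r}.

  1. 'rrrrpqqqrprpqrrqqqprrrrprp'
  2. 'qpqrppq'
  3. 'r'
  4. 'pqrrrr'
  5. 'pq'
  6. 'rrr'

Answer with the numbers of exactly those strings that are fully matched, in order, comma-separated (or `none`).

3, 6

1 → no match
2 → no match
3 → match
4 → no match
5 → no match
6 → match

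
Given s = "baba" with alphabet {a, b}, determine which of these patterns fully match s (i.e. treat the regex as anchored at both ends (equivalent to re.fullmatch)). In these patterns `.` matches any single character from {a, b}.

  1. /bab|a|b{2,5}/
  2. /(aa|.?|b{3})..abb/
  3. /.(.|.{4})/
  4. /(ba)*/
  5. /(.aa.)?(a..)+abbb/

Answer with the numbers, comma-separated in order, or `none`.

4

1 → no match
2 → no match — must end with "abb"
3 → no match
4 → match
5 → no match — must end with "abbb"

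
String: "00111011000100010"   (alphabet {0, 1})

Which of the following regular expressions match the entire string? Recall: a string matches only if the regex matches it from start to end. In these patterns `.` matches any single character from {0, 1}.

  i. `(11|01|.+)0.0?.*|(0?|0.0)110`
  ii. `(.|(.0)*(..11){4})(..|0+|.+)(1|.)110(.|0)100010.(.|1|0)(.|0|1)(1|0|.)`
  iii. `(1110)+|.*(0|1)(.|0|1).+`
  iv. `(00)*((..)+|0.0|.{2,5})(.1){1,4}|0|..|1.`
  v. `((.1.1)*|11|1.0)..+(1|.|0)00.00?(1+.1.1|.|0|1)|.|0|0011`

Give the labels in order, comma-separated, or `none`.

i, ii, iii

i → match
ii → match
iii → match
iv → no match
v → no match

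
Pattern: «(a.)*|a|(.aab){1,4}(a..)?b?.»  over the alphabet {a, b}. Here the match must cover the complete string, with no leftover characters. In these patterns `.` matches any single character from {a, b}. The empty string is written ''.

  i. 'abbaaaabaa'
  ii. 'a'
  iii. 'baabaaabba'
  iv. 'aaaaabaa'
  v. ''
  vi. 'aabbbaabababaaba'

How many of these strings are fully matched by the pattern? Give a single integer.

4

i → no match
ii → match
iii → match
iv → match
v → match
vi → no match
Total matched: 4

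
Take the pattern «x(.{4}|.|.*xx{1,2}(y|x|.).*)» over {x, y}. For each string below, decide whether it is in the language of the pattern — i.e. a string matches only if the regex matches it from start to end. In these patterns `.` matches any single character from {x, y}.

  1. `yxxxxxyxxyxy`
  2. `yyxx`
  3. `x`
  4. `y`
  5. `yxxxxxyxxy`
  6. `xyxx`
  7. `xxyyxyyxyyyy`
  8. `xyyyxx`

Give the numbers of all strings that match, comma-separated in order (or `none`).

1 → no match — must start with `x`
2 → no match — must start with `x`
3 → no match
4 → no match — must start with `x`
5 → no match — must start with `x`
6 → no match
7 → no match
8 → no match

none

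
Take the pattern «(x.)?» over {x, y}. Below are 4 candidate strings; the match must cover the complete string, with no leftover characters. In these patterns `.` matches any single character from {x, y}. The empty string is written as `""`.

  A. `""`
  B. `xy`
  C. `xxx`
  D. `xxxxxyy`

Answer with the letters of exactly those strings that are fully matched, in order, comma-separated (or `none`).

A. `""` → match
B. `xy` → match
C. `xxx` → no match
D. `xxxxxyy` → no match

A, B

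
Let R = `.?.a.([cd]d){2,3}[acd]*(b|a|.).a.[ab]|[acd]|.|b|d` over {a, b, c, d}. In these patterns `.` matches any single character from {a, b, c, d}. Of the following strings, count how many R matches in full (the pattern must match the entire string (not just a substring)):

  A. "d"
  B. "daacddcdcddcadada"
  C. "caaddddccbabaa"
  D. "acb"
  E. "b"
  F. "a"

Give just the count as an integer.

4

A → match
B → match
C → no match
D → no match
E → match
F → match
Total matched: 4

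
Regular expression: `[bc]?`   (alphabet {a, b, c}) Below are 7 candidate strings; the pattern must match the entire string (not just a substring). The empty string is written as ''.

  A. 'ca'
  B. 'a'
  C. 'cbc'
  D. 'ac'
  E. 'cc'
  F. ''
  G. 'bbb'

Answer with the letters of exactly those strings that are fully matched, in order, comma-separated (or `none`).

A → no match
B → no match
C → no match
D → no match
E → no match
F → match
G → no match

F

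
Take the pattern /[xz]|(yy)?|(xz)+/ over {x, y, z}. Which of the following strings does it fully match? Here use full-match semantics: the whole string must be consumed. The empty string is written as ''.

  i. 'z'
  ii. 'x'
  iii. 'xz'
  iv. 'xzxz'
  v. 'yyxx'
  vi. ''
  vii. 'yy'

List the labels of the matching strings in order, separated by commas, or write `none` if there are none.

i. 'z' → match
ii. 'x' → match
iii. 'xz' → match
iv. 'xzxz' → match
v. 'yyxx' → no match
vi. '' → match
vii. 'yy' → match

i, ii, iii, iv, vi, vii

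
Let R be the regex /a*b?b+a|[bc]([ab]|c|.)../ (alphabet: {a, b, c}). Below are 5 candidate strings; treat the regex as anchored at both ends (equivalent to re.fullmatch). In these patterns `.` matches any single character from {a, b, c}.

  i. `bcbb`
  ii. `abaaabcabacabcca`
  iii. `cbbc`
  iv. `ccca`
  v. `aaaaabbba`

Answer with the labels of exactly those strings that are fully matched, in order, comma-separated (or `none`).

i. `bcbb` → match
ii → no match
iii. `cbbc` → match
iv. `ccca` → match
v. `aaaaabbba` → match

i, iii, iv, v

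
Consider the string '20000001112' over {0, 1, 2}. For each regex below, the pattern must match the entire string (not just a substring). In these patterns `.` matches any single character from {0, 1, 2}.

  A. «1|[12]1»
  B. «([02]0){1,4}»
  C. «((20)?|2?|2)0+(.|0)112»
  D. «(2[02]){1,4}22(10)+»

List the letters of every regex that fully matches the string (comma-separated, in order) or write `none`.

A → no match — must end with '1'
B → no match — must end with '0'
C → match
D → no match — must end with '10'

C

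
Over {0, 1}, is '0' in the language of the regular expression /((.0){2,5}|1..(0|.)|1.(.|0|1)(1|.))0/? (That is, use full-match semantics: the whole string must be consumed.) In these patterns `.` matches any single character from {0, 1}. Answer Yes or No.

No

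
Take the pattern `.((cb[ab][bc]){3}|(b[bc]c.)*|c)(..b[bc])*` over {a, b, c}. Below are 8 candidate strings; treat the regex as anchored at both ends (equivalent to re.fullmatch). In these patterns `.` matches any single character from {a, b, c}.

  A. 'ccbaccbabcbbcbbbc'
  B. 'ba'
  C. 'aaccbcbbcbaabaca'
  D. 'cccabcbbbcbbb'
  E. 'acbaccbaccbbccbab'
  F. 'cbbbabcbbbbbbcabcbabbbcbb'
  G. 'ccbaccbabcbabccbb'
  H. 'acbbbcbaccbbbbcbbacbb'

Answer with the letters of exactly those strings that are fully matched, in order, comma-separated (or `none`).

A → match
B → no match
C → no match
D → no match
E → no match
F → no match
G → match
H → match

A, G, H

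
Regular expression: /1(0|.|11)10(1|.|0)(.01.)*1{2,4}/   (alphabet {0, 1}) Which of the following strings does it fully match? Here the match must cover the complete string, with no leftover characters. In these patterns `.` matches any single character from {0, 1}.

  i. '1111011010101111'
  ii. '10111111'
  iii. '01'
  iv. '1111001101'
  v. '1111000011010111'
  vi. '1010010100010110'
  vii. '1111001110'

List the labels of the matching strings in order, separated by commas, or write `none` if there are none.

i

i → match
ii → no match
iii → no match — must start with '1'
iv → no match
v → no match
vi → no match — must end with '1'
vii → no match — must end with '1'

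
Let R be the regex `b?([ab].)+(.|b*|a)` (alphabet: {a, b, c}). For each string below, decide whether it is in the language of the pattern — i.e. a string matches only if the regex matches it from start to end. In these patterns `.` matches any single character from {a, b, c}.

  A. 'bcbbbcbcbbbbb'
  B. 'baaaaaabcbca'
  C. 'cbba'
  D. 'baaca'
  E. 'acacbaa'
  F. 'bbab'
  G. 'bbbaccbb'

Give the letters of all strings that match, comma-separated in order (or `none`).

A → match
B → match
C → no match
D → match
E → match
F → match
G → no match

A, B, D, E, F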